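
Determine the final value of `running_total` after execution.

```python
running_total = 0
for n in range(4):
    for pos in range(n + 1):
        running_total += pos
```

Let's trace through this code step by step.

Initialize: running_total = 0
Entering loop: for n in range(4):

After execution: running_total = 10
10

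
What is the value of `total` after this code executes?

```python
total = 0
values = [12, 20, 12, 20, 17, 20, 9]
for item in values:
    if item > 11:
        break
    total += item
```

Let's trace through this code step by step.

Initialize: total = 0
Initialize: values = [12, 20, 12, 20, 17, 20, 9]
Entering loop: for item in values:

After execution: total = 0
0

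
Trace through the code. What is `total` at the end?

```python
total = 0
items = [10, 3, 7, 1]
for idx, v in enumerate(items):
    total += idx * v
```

Let's trace through this code step by step.

Initialize: total = 0
Initialize: items = [10, 3, 7, 1]
Entering loop: for idx, v in enumerate(items):

After execution: total = 20
20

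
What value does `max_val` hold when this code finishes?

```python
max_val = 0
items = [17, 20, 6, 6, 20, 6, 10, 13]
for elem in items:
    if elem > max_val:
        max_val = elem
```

Let's trace through this code step by step.

Initialize: max_val = 0
Initialize: items = [17, 20, 6, 6, 20, 6, 10, 13]
Entering loop: for elem in items:

After execution: max_val = 20
20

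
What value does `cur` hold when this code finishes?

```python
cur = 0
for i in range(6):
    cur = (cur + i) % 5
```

Let's trace through this code step by step.

Initialize: cur = 0
Entering loop: for i in range(6):

After execution: cur = 0
0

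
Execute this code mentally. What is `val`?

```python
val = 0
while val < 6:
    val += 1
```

Let's trace through this code step by step.

Initialize: val = 0
Entering loop: while val < 6:

After execution: val = 6
6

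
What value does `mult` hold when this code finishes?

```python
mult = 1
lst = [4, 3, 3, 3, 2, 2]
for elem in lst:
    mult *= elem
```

Let's trace through this code step by step.

Initialize: mult = 1
Initialize: lst = [4, 3, 3, 3, 2, 2]
Entering loop: for elem in lst:

After execution: mult = 432
432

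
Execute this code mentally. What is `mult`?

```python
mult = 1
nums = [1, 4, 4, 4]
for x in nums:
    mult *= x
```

Let's trace through this code step by step.

Initialize: mult = 1
Initialize: nums = [1, 4, 4, 4]
Entering loop: for x in nums:

After execution: mult = 64
64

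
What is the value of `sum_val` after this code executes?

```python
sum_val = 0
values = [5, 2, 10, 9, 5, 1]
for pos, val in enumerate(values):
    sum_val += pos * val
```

Let's trace through this code step by step.

Initialize: sum_val = 0
Initialize: values = [5, 2, 10, 9, 5, 1]
Entering loop: for pos, val in enumerate(values):

After execution: sum_val = 74
74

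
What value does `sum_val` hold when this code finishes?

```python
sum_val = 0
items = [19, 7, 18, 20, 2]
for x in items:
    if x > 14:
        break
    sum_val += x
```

Let's trace through this code step by step.

Initialize: sum_val = 0
Initialize: items = [19, 7, 18, 20, 2]
Entering loop: for x in items:

After execution: sum_val = 0
0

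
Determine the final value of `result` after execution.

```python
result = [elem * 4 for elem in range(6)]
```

Let's trace through this code step by step.

Initialize: result = [elem * 4 for elem in range(6)]

After execution: result = [0, 4, 8, 12, 16, 20]
[0, 4, 8, 12, 16, 20]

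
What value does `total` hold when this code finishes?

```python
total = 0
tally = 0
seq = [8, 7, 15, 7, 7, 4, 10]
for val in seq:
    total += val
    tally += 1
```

Let's trace through this code step by step.

Initialize: total = 0
Initialize: tally = 0
Initialize: seq = [8, 7, 15, 7, 7, 4, 10]
Entering loop: for val in seq:

After execution: total = 58
58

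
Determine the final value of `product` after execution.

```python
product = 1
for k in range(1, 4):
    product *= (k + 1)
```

Let's trace through this code step by step.

Initialize: product = 1
Entering loop: for k in range(1, 4):

After execution: product = 24
24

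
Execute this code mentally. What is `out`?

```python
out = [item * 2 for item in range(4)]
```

Let's trace through this code step by step.

Initialize: out = [item * 2 for item in range(4)]

After execution: out = [0, 2, 4, 6]
[0, 2, 4, 6]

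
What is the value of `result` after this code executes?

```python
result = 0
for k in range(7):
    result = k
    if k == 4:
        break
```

Let's trace through this code step by step.

Initialize: result = 0
Entering loop: for k in range(7):

After execution: result = 4
4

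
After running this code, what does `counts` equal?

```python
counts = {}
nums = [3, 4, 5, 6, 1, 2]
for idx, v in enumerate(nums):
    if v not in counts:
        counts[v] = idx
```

Let's trace through this code step by step.

Initialize: counts = {}
Initialize: nums = [3, 4, 5, 6, 1, 2]
Entering loop: for idx, v in enumerate(nums):

After execution: counts = {3: 0, 4: 1, 5: 2, 6: 3, 1: 4, 2: 5}
{3: 0, 4: 1, 5: 2, 6: 3, 1: 4, 2: 5}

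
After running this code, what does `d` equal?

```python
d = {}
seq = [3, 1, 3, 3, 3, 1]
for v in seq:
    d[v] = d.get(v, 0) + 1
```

Let's trace through this code step by step.

Initialize: d = {}
Initialize: seq = [3, 1, 3, 3, 3, 1]
Entering loop: for v in seq:

After execution: d = {3: 4, 1: 2}
{3: 4, 1: 2}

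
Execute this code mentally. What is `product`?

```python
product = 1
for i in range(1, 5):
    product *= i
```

Let's trace through this code step by step.

Initialize: product = 1
Entering loop: for i in range(1, 5):

After execution: product = 24
24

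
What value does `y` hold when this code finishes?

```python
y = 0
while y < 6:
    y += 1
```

Let's trace through this code step by step.

Initialize: y = 0
Entering loop: while y < 6:

After execution: y = 6
6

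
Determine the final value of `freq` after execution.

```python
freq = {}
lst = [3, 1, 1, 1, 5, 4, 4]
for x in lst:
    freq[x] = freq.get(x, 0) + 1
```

Let's trace through this code step by step.

Initialize: freq = {}
Initialize: lst = [3, 1, 1, 1, 5, 4, 4]
Entering loop: for x in lst:

After execution: freq = {3: 1, 1: 3, 5: 1, 4: 2}
{3: 1, 1: 3, 5: 1, 4: 2}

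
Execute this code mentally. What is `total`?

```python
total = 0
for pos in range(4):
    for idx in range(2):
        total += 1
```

Let's trace through this code step by step.

Initialize: total = 0
Entering loop: for pos in range(4):

After execution: total = 8
8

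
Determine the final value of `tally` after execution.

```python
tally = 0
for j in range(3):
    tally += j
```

Let's trace through this code step by step.

Initialize: tally = 0
Entering loop: for j in range(3):

After execution: tally = 3
3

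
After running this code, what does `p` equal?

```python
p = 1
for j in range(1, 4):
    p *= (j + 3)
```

Let's trace through this code step by step.

Initialize: p = 1
Entering loop: for j in range(1, 4):

After execution: p = 120
120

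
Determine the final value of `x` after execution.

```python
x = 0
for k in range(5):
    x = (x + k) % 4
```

Let's trace through this code step by step.

Initialize: x = 0
Entering loop: for k in range(5):

After execution: x = 2
2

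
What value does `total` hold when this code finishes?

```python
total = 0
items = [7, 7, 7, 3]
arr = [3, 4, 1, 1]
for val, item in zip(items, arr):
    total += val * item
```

Let's trace through this code step by step.

Initialize: total = 0
Initialize: items = [7, 7, 7, 3]
Initialize: arr = [3, 4, 1, 1]
Entering loop: for val, item in zip(items, arr):

After execution: total = 59
59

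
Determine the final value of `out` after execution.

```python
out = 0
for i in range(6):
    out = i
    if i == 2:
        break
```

Let's trace through this code step by step.

Initialize: out = 0
Entering loop: for i in range(6):

After execution: out = 2
2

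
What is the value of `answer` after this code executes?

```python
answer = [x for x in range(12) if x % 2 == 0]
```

Let's trace through this code step by step.

Initialize: answer = [x for x in range(12) if x % 2 == 0]

After execution: answer = [0, 2, 4, 6, 8, 10]
[0, 2, 4, 6, 8, 10]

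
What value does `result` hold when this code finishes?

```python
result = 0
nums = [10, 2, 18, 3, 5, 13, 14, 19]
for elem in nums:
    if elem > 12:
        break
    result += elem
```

Let's trace through this code step by step.

Initialize: result = 0
Initialize: nums = [10, 2, 18, 3, 5, 13, 14, 19]
Entering loop: for elem in nums:

After execution: result = 12
12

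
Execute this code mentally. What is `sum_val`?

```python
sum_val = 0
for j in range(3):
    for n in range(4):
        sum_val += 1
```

Let's trace through this code step by step.

Initialize: sum_val = 0
Entering loop: for j in range(3):

After execution: sum_val = 12
12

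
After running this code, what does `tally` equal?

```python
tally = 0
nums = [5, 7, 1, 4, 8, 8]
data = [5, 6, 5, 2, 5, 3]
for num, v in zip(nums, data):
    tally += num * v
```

Let's trace through this code step by step.

Initialize: tally = 0
Initialize: nums = [5, 7, 1, 4, 8, 8]
Initialize: data = [5, 6, 5, 2, 5, 3]
Entering loop: for num, v in zip(nums, data):

After execution: tally = 144
144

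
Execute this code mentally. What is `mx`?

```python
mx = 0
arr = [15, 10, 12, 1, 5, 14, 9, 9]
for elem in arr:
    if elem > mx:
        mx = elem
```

Let's trace through this code step by step.

Initialize: mx = 0
Initialize: arr = [15, 10, 12, 1, 5, 14, 9, 9]
Entering loop: for elem in arr:

After execution: mx = 15
15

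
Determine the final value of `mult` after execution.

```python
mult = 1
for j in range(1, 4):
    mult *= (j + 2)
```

Let's trace through this code step by step.

Initialize: mult = 1
Entering loop: for j in range(1, 4):

After execution: mult = 60
60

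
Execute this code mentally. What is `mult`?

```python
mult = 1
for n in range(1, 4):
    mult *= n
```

Let's trace through this code step by step.

Initialize: mult = 1
Entering loop: for n in range(1, 4):

After execution: mult = 6
6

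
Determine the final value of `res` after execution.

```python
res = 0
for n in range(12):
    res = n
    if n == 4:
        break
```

Let's trace through this code step by step.

Initialize: res = 0
Entering loop: for n in range(12):

After execution: res = 4
4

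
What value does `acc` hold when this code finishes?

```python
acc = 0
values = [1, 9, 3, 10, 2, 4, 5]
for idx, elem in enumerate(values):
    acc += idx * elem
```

Let's trace through this code step by step.

Initialize: acc = 0
Initialize: values = [1, 9, 3, 10, 2, 4, 5]
Entering loop: for idx, elem in enumerate(values):

After execution: acc = 103
103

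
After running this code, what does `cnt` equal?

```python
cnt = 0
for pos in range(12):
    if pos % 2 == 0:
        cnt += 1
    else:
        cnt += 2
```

Let's trace through this code step by step.

Initialize: cnt = 0
Entering loop: for pos in range(12):

After execution: cnt = 18
18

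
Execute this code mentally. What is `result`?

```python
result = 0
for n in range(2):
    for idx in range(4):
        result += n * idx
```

Let's trace through this code step by step.

Initialize: result = 0
Entering loop: for n in range(2):

After execution: result = 6
6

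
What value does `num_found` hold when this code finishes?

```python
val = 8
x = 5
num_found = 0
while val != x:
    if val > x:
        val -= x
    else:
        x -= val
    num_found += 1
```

Let's trace through this code step by step.

Initialize: val = 8
Initialize: x = 5
Initialize: num_found = 0
Entering loop: while val != x:

After execution: num_found = 4
4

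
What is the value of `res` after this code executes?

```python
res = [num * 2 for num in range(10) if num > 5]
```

Let's trace through this code step by step.

Initialize: res = [num * 2 for num in range(10) if num > 5]

After execution: res = [12, 14, 16, 18]
[12, 14, 16, 18]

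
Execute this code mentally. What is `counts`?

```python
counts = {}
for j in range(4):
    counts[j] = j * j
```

Let's trace through this code step by step.

Initialize: counts = {}
Entering loop: for j in range(4):

After execution: counts = {0: 0, 1: 1, 2: 4, 3: 9}
{0: 0, 1: 1, 2: 4, 3: 9}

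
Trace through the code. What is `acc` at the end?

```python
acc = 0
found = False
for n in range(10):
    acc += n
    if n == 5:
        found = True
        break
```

Let's trace through this code step by step.

Initialize: acc = 0
Initialize: found = False
Entering loop: for n in range(10):

After execution: acc = 15
15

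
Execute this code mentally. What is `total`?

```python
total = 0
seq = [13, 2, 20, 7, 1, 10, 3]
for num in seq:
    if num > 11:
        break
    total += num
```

Let's trace through this code step by step.

Initialize: total = 0
Initialize: seq = [13, 2, 20, 7, 1, 10, 3]
Entering loop: for num in seq:

After execution: total = 0
0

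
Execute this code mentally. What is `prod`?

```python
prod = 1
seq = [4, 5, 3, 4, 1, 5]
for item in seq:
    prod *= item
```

Let's trace through this code step by step.

Initialize: prod = 1
Initialize: seq = [4, 5, 3, 4, 1, 5]
Entering loop: for item in seq:

After execution: prod = 1200
1200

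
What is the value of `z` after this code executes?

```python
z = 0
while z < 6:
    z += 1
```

Let's trace through this code step by step.

Initialize: z = 0
Entering loop: while z < 6:

After execution: z = 6
6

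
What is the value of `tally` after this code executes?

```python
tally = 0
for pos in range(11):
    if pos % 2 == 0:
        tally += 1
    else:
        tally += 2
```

Let's trace through this code step by step.

Initialize: tally = 0
Entering loop: for pos in range(11):

After execution: tally = 16
16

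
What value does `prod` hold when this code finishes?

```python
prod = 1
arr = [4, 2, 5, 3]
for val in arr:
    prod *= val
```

Let's trace through this code step by step.

Initialize: prod = 1
Initialize: arr = [4, 2, 5, 3]
Entering loop: for val in arr:

After execution: prod = 120
120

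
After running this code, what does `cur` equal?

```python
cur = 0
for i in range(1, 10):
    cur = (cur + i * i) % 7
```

Let's trace through this code step by step.

Initialize: cur = 0
Entering loop: for i in range(1, 10):

After execution: cur = 5
5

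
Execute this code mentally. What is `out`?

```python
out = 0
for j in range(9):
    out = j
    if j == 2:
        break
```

Let's trace through this code step by step.

Initialize: out = 0
Entering loop: for j in range(9):

After execution: out = 2
2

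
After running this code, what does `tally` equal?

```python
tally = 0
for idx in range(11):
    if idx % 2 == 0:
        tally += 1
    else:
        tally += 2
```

Let's trace through this code step by step.

Initialize: tally = 0
Entering loop: for idx in range(11):

After execution: tally = 16
16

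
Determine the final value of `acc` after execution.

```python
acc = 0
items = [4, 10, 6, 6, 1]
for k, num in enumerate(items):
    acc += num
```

Let's trace through this code step by step.

Initialize: acc = 0
Initialize: items = [4, 10, 6, 6, 1]
Entering loop: for k, num in enumerate(items):

After execution: acc = 27
27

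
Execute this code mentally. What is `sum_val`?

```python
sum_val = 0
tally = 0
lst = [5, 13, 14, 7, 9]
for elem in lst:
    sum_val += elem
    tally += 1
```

Let's trace through this code step by step.

Initialize: sum_val = 0
Initialize: tally = 0
Initialize: lst = [5, 13, 14, 7, 9]
Entering loop: for elem in lst:

After execution: sum_val = 48
48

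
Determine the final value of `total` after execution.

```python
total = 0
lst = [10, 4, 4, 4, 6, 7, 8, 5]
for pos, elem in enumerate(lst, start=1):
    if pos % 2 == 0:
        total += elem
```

Let's trace through this code step by step.

Initialize: total = 0
Initialize: lst = [10, 4, 4, 4, 6, 7, 8, 5]
Entering loop: for pos, elem in enumerate(lst, start=1):

After execution: total = 20
20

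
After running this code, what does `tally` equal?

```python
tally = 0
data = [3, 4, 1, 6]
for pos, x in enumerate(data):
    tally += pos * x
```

Let's trace through this code step by step.

Initialize: tally = 0
Initialize: data = [3, 4, 1, 6]
Entering loop: for pos, x in enumerate(data):

After execution: tally = 24
24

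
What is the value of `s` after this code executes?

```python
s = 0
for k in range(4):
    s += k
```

Let's trace through this code step by step.

Initialize: s = 0
Entering loop: for k in range(4):

After execution: s = 6
6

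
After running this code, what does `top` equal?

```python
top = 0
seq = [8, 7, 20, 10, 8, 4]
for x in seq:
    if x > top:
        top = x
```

Let's trace through this code step by step.

Initialize: top = 0
Initialize: seq = [8, 7, 20, 10, 8, 4]
Entering loop: for x in seq:

After execution: top = 20
20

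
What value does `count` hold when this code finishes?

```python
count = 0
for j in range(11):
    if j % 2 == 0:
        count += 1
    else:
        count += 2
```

Let's trace through this code step by step.

Initialize: count = 0
Entering loop: for j in range(11):

After execution: count = 16
16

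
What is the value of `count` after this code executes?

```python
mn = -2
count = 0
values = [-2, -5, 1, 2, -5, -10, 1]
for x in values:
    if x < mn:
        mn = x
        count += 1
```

Let's trace through this code step by step.

Initialize: mn = -2
Initialize: count = 0
Initialize: values = [-2, -5, 1, 2, -5, -10, 1]
Entering loop: for x in values:

After execution: count = 2
2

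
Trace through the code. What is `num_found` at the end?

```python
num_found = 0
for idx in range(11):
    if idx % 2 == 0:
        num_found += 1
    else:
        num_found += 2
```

Let's trace through this code step by step.

Initialize: num_found = 0
Entering loop: for idx in range(11):

After execution: num_found = 16
16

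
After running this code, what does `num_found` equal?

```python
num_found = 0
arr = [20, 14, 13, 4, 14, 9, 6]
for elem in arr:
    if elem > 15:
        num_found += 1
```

Let's trace through this code step by step.

Initialize: num_found = 0
Initialize: arr = [20, 14, 13, 4, 14, 9, 6]
Entering loop: for elem in arr:

After execution: num_found = 1
1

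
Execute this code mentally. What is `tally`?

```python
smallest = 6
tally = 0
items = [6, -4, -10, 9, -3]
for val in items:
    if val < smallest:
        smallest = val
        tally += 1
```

Let's trace through this code step by step.

Initialize: smallest = 6
Initialize: tally = 0
Initialize: items = [6, -4, -10, 9, -3]
Entering loop: for val in items:

After execution: tally = 2
2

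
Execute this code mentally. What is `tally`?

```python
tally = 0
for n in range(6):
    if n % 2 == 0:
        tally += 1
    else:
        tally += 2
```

Let's trace through this code step by step.

Initialize: tally = 0
Entering loop: for n in range(6):

After execution: tally = 9
9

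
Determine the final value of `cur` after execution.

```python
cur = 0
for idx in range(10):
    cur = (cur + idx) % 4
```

Let's trace through this code step by step.

Initialize: cur = 0
Entering loop: for idx in range(10):

After execution: cur = 1
1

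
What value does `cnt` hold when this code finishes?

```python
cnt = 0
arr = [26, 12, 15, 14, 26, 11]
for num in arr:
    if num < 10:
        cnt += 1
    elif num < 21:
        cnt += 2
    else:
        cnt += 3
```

Let's trace through this code step by step.

Initialize: cnt = 0
Initialize: arr = [26, 12, 15, 14, 26, 11]
Entering loop: for num in arr:

After execution: cnt = 14
14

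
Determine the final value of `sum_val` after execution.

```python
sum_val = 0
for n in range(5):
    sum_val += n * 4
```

Let's trace through this code step by step.

Initialize: sum_val = 0
Entering loop: for n in range(5):

After execution: sum_val = 40
40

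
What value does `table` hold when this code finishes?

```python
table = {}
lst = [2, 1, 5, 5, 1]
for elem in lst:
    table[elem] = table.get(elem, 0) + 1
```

Let's trace through this code step by step.

Initialize: table = {}
Initialize: lst = [2, 1, 5, 5, 1]
Entering loop: for elem in lst:

After execution: table = {2: 1, 1: 2, 5: 2}
{2: 1, 1: 2, 5: 2}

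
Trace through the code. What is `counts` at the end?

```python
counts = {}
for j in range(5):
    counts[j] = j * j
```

Let's trace through this code step by step.

Initialize: counts = {}
Entering loop: for j in range(5):

After execution: counts = {0: 0, 1: 1, 2: 4, 3: 9, 4: 16}
{0: 0, 1: 1, 2: 4, 3: 9, 4: 16}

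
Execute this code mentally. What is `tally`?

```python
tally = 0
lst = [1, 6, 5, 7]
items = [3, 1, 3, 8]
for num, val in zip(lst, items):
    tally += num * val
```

Let's trace through this code step by step.

Initialize: tally = 0
Initialize: lst = [1, 6, 5, 7]
Initialize: items = [3, 1, 3, 8]
Entering loop: for num, val in zip(lst, items):

After execution: tally = 80
80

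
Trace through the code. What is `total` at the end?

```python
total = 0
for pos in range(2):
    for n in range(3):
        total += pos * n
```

Let's trace through this code step by step.

Initialize: total = 0
Entering loop: for pos in range(2):

After execution: total = 3
3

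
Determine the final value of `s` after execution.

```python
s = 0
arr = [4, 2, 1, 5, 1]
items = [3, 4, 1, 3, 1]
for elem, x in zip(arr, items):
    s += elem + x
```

Let's trace through this code step by step.

Initialize: s = 0
Initialize: arr = [4, 2, 1, 5, 1]
Initialize: items = [3, 4, 1, 3, 1]
Entering loop: for elem, x in zip(arr, items):

After execution: s = 25
25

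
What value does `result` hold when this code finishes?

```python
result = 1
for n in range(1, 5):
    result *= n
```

Let's trace through this code step by step.

Initialize: result = 1
Entering loop: for n in range(1, 5):

After execution: result = 24
24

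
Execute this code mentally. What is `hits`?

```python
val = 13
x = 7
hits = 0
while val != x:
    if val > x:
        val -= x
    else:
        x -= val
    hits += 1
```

Let's trace through this code step by step.

Initialize: val = 13
Initialize: x = 7
Initialize: hits = 0
Entering loop: while val != x:

After execution: hits = 7
7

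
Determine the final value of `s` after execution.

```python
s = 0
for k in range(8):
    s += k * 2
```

Let's trace through this code step by step.

Initialize: s = 0
Entering loop: for k in range(8):

After execution: s = 56
56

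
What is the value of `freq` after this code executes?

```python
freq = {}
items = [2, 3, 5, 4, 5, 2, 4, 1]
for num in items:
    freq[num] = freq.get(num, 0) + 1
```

Let's trace through this code step by step.

Initialize: freq = {}
Initialize: items = [2, 3, 5, 4, 5, 2, 4, 1]
Entering loop: for num in items:

After execution: freq = {2: 2, 3: 1, 5: 2, 4: 2, 1: 1}
{2: 2, 3: 1, 5: 2, 4: 2, 1: 1}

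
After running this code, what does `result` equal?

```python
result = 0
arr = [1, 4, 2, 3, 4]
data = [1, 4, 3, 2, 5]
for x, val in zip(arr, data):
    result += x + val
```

Let's trace through this code step by step.

Initialize: result = 0
Initialize: arr = [1, 4, 2, 3, 4]
Initialize: data = [1, 4, 3, 2, 5]
Entering loop: for x, val in zip(arr, data):

After execution: result = 29
29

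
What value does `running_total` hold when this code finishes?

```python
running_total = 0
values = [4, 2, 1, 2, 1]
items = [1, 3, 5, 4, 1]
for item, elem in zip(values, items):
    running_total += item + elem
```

Let's trace through this code step by step.

Initialize: running_total = 0
Initialize: values = [4, 2, 1, 2, 1]
Initialize: items = [1, 3, 5, 4, 1]
Entering loop: for item, elem in zip(values, items):

After execution: running_total = 24
24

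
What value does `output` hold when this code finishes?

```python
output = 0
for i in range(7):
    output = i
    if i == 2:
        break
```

Let's trace through this code step by step.

Initialize: output = 0
Entering loop: for i in range(7):

After execution: output = 2
2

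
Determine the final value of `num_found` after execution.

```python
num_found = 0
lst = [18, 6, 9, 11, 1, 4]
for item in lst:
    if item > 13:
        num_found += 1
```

Let's trace through this code step by step.

Initialize: num_found = 0
Initialize: lst = [18, 6, 9, 11, 1, 4]
Entering loop: for item in lst:

After execution: num_found = 1
1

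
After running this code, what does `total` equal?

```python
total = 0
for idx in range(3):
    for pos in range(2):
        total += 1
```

Let's trace through this code step by step.

Initialize: total = 0
Entering loop: for idx in range(3):

After execution: total = 6
6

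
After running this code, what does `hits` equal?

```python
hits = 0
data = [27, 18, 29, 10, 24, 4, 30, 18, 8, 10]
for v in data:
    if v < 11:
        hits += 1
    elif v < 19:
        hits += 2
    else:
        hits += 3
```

Let's trace through this code step by step.

Initialize: hits = 0
Initialize: data = [27, 18, 29, 10, 24, 4, 30, 18, 8, 10]
Entering loop: for v in data:

After execution: hits = 20
20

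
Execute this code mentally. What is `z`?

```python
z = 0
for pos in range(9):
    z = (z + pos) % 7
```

Let's trace through this code step by step.

Initialize: z = 0
Entering loop: for pos in range(9):

After execution: z = 1
1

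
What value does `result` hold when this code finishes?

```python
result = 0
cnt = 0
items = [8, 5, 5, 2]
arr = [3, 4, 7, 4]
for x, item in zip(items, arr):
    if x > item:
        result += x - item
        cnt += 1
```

Let's trace through this code step by step.

Initialize: result = 0
Initialize: cnt = 0
Initialize: items = [8, 5, 5, 2]
Initialize: arr = [3, 4, 7, 4]
Entering loop: for x, item in zip(items, arr):

After execution: result = 6
6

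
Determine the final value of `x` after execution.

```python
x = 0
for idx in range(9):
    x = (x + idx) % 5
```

Let's trace through this code step by step.

Initialize: x = 0
Entering loop: for idx in range(9):

After execution: x = 1
1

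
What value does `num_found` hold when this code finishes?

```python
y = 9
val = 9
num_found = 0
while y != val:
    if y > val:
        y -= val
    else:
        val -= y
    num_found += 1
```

Let's trace through this code step by step.

Initialize: y = 9
Initialize: val = 9
Initialize: num_found = 0
Entering loop: while y != val:

After execution: num_found = 0
0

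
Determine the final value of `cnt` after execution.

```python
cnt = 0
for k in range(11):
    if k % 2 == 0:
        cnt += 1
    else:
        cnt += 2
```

Let's trace through this code step by step.

Initialize: cnt = 0
Entering loop: for k in range(11):

After execution: cnt = 16
16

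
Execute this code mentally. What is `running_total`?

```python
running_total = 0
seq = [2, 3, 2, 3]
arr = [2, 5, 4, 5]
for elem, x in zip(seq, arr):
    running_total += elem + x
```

Let's trace through this code step by step.

Initialize: running_total = 0
Initialize: seq = [2, 3, 2, 3]
Initialize: arr = [2, 5, 4, 5]
Entering loop: for elem, x in zip(seq, arr):

After execution: running_total = 26
26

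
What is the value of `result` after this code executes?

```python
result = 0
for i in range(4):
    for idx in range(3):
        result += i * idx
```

Let's trace through this code step by step.

Initialize: result = 0
Entering loop: for i in range(4):

After execution: result = 18
18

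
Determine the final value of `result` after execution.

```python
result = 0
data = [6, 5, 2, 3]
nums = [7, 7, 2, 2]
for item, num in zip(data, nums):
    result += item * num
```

Let's trace through this code step by step.

Initialize: result = 0
Initialize: data = [6, 5, 2, 3]
Initialize: nums = [7, 7, 2, 2]
Entering loop: for item, num in zip(data, nums):

After execution: result = 87
87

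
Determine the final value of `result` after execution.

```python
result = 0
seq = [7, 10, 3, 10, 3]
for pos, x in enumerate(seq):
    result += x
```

Let's trace through this code step by step.

Initialize: result = 0
Initialize: seq = [7, 10, 3, 10, 3]
Entering loop: for pos, x in enumerate(seq):

After execution: result = 33
33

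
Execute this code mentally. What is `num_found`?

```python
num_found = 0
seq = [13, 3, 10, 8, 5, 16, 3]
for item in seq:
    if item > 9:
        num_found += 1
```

Let's trace through this code step by step.

Initialize: num_found = 0
Initialize: seq = [13, 3, 10, 8, 5, 16, 3]
Entering loop: for item in seq:

After execution: num_found = 3
3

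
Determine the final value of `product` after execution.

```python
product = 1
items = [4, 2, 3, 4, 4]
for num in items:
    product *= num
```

Let's trace through this code step by step.

Initialize: product = 1
Initialize: items = [4, 2, 3, 4, 4]
Entering loop: for num in items:

After execution: product = 384
384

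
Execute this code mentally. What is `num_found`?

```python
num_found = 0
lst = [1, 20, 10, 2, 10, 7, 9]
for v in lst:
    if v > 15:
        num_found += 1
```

Let's trace through this code step by step.

Initialize: num_found = 0
Initialize: lst = [1, 20, 10, 2, 10, 7, 9]
Entering loop: for v in lst:

After execution: num_found = 1
1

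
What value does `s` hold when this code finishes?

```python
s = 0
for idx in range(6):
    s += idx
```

Let's trace through this code step by step.

Initialize: s = 0
Entering loop: for idx in range(6):

After execution: s = 15
15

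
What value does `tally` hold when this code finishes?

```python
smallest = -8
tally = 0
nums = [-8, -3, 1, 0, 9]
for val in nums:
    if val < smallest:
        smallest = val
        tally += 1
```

Let's trace through this code step by step.

Initialize: smallest = -8
Initialize: tally = 0
Initialize: nums = [-8, -3, 1, 0, 9]
Entering loop: for val in nums:

After execution: tally = 0
0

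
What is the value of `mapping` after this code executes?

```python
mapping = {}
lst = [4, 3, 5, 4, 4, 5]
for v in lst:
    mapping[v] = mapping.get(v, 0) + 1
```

Let's trace through this code step by step.

Initialize: mapping = {}
Initialize: lst = [4, 3, 5, 4, 4, 5]
Entering loop: for v in lst:

After execution: mapping = {4: 3, 3: 1, 5: 2}
{4: 3, 3: 1, 5: 2}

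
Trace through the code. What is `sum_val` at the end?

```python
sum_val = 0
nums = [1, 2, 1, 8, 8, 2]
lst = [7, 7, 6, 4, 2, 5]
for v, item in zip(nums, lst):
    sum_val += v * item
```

Let's trace through this code step by step.

Initialize: sum_val = 0
Initialize: nums = [1, 2, 1, 8, 8, 2]
Initialize: lst = [7, 7, 6, 4, 2, 5]
Entering loop: for v, item in zip(nums, lst):

After execution: sum_val = 85
85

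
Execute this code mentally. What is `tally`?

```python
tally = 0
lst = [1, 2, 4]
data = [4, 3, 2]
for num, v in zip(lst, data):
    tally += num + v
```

Let's trace through this code step by step.

Initialize: tally = 0
Initialize: lst = [1, 2, 4]
Initialize: data = [4, 3, 2]
Entering loop: for num, v in zip(lst, data):

After execution: tally = 16
16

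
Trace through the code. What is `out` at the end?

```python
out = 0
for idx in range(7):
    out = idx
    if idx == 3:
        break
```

Let's trace through this code step by step.

Initialize: out = 0
Entering loop: for idx in range(7):

After execution: out = 3
3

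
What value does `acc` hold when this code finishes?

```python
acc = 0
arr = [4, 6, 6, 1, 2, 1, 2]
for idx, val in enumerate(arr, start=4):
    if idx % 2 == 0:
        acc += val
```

Let's trace through this code step by step.

Initialize: acc = 0
Initialize: arr = [4, 6, 6, 1, 2, 1, 2]
Entering loop: for idx, val in enumerate(arr, start=4):

After execution: acc = 14
14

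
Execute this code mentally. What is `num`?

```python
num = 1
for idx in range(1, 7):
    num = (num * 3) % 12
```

Let's trace through this code step by step.

Initialize: num = 1
Entering loop: for idx in range(1, 7):

After execution: num = 9
9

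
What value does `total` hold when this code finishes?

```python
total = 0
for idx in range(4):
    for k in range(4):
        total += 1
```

Let's trace through this code step by step.

Initialize: total = 0
Entering loop: for idx in range(4):

After execution: total = 16
16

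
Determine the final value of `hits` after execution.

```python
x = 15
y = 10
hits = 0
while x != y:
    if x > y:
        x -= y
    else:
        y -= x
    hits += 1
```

Let's trace through this code step by step.

Initialize: x = 15
Initialize: y = 10
Initialize: hits = 0
Entering loop: while x != y:

After execution: hits = 2
2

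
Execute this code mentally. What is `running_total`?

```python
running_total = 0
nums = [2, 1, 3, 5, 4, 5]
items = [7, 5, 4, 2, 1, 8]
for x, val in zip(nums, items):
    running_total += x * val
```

Let's trace through this code step by step.

Initialize: running_total = 0
Initialize: nums = [2, 1, 3, 5, 4, 5]
Initialize: items = [7, 5, 4, 2, 1, 8]
Entering loop: for x, val in zip(nums, items):

After execution: running_total = 85
85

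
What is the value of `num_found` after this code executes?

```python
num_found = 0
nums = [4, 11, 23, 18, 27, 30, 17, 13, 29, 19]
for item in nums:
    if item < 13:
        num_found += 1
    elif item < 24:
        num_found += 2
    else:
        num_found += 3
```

Let's trace through this code step by step.

Initialize: num_found = 0
Initialize: nums = [4, 11, 23, 18, 27, 30, 17, 13, 29, 19]
Entering loop: for item in nums:

After execution: num_found = 21
21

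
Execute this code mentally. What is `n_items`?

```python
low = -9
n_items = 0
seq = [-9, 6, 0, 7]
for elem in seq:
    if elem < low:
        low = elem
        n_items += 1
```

Let's trace through this code step by step.

Initialize: low = -9
Initialize: n_items = 0
Initialize: seq = [-9, 6, 0, 7]
Entering loop: for elem in seq:

After execution: n_items = 0
0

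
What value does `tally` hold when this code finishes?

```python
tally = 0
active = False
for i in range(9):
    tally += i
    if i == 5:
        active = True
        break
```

Let's trace through this code step by step.

Initialize: tally = 0
Initialize: active = False
Entering loop: for i in range(9):

After execution: tally = 15
15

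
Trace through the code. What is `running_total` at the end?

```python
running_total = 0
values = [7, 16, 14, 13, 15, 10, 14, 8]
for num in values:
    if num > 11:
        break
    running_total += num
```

Let's trace through this code step by step.

Initialize: running_total = 0
Initialize: values = [7, 16, 14, 13, 15, 10, 14, 8]
Entering loop: for num in values:

After execution: running_total = 7
7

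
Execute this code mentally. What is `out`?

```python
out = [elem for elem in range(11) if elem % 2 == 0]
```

Let's trace through this code step by step.

Initialize: out = [elem for elem in range(11) if elem % 2 == 0]

After execution: out = [0, 2, 4, 6, 8, 10]
[0, 2, 4, 6, 8, 10]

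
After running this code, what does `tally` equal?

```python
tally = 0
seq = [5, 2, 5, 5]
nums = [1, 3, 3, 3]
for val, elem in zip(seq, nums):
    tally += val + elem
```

Let's trace through this code step by step.

Initialize: tally = 0
Initialize: seq = [5, 2, 5, 5]
Initialize: nums = [1, 3, 3, 3]
Entering loop: for val, elem in zip(seq, nums):

After execution: tally = 27
27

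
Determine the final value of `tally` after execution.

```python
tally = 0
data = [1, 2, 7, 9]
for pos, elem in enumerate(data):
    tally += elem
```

Let's trace through this code step by step.

Initialize: tally = 0
Initialize: data = [1, 2, 7, 9]
Entering loop: for pos, elem in enumerate(data):

After execution: tally = 19
19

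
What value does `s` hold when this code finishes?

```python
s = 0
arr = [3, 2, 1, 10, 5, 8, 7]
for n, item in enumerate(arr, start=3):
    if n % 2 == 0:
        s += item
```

Let's trace through this code step by step.

Initialize: s = 0
Initialize: arr = [3, 2, 1, 10, 5, 8, 7]
Entering loop: for n, item in enumerate(arr, start=3):

After execution: s = 20
20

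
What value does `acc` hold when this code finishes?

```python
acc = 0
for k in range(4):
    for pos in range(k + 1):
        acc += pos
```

Let's trace through this code step by step.

Initialize: acc = 0
Entering loop: for k in range(4):

After execution: acc = 10
10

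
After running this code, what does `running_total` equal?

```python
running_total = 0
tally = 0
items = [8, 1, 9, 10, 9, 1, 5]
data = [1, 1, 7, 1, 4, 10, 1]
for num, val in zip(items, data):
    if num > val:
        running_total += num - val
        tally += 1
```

Let's trace through this code step by step.

Initialize: running_total = 0
Initialize: tally = 0
Initialize: items = [8, 1, 9, 10, 9, 1, 5]
Initialize: data = [1, 1, 7, 1, 4, 10, 1]
Entering loop: for num, val in zip(items, data):

After execution: running_total = 27
27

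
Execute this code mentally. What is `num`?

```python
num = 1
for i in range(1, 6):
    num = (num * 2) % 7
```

Let's trace through this code step by step.

Initialize: num = 1
Entering loop: for i in range(1, 6):

After execution: num = 4
4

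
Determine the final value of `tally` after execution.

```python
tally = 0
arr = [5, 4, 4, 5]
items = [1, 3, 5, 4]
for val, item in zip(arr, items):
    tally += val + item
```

Let's trace through this code step by step.

Initialize: tally = 0
Initialize: arr = [5, 4, 4, 5]
Initialize: items = [1, 3, 5, 4]
Entering loop: for val, item in zip(arr, items):

After execution: tally = 31
31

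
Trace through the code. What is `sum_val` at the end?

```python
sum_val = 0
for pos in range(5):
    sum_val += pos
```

Let's trace through this code step by step.

Initialize: sum_val = 0
Entering loop: for pos in range(5):

After execution: sum_val = 10
10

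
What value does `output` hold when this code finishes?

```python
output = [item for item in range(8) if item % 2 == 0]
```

Let's trace through this code step by step.

Initialize: output = [item for item in range(8) if item % 2 == 0]

After execution: output = [0, 2, 4, 6]
[0, 2, 4, 6]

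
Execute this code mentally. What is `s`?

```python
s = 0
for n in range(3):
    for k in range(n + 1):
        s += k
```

Let's trace through this code step by step.

Initialize: s = 0
Entering loop: for n in range(3):

After execution: s = 4
4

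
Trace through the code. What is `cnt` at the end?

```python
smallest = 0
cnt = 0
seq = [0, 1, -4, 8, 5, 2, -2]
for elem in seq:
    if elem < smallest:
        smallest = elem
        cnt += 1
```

Let's trace through this code step by step.

Initialize: smallest = 0
Initialize: cnt = 0
Initialize: seq = [0, 1, -4, 8, 5, 2, -2]
Entering loop: for elem in seq:

After execution: cnt = 1
1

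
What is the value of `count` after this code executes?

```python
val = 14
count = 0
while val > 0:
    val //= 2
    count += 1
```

Let's trace through this code step by step.

Initialize: val = 14
Initialize: count = 0
Entering loop: while val > 0:

After execution: count = 4
4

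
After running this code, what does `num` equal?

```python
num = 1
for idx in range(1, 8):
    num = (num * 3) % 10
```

Let's trace through this code step by step.

Initialize: num = 1
Entering loop: for idx in range(1, 8):

After execution: num = 7
7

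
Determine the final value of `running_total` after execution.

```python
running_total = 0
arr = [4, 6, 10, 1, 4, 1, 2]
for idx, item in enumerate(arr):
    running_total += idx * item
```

Let's trace through this code step by step.

Initialize: running_total = 0
Initialize: arr = [4, 6, 10, 1, 4, 1, 2]
Entering loop: for idx, item in enumerate(arr):

After execution: running_total = 62
62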